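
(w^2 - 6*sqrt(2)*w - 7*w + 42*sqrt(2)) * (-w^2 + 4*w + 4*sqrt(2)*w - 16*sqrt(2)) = -w^4 + 11*w^3 + 10*sqrt(2)*w^3 - 110*sqrt(2)*w^2 - 76*w^2 + 280*sqrt(2)*w + 528*w - 1344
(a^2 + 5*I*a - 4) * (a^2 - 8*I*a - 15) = a^4 - 3*I*a^3 + 21*a^2 - 43*I*a + 60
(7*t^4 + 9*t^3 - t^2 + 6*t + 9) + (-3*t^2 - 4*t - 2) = 7*t^4 + 9*t^3 - 4*t^2 + 2*t + 7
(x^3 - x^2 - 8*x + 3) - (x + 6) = x^3 - x^2 - 9*x - 3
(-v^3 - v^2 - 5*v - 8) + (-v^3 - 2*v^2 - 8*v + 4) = -2*v^3 - 3*v^2 - 13*v - 4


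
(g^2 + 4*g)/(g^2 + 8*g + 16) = g/(g + 4)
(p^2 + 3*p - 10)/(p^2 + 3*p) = (p^2 + 3*p - 10)/(p*(p + 3))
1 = 1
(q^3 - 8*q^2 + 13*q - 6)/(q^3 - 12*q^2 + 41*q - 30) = (q - 1)/(q - 5)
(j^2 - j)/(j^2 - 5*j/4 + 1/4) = 4*j/(4*j - 1)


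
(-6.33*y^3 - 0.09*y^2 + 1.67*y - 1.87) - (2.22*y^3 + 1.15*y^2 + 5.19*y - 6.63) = -8.55*y^3 - 1.24*y^2 - 3.52*y + 4.76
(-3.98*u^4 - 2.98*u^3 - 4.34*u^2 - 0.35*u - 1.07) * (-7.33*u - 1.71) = 29.1734*u^5 + 28.6492*u^4 + 36.908*u^3 + 9.9869*u^2 + 8.4416*u + 1.8297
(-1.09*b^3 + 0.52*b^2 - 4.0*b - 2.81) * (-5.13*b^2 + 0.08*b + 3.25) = 5.5917*b^5 - 2.7548*b^4 + 17.0191*b^3 + 15.7853*b^2 - 13.2248*b - 9.1325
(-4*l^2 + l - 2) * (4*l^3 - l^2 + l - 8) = -16*l^5 + 8*l^4 - 13*l^3 + 35*l^2 - 10*l + 16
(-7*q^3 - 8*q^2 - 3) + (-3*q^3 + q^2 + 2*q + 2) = -10*q^3 - 7*q^2 + 2*q - 1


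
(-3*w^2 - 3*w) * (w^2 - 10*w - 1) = -3*w^4 + 27*w^3 + 33*w^2 + 3*w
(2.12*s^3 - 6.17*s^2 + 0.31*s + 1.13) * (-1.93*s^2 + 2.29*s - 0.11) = -4.0916*s^5 + 16.7629*s^4 - 14.9608*s^3 - 0.7923*s^2 + 2.5536*s - 0.1243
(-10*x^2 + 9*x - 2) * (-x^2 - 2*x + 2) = 10*x^4 + 11*x^3 - 36*x^2 + 22*x - 4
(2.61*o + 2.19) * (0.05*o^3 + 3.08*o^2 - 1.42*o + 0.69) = 0.1305*o^4 + 8.1483*o^3 + 3.039*o^2 - 1.3089*o + 1.5111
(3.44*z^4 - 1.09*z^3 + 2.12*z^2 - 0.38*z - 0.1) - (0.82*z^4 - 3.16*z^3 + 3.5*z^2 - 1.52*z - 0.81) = 2.62*z^4 + 2.07*z^3 - 1.38*z^2 + 1.14*z + 0.71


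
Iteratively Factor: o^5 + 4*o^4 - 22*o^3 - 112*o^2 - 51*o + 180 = (o + 4)*(o^4 - 22*o^2 - 24*o + 45) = (o + 3)*(o + 4)*(o^3 - 3*o^2 - 13*o + 15) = (o - 1)*(o + 3)*(o + 4)*(o^2 - 2*o - 15) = (o - 5)*(o - 1)*(o + 3)*(o + 4)*(o + 3)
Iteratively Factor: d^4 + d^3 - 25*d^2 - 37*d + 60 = (d + 3)*(d^3 - 2*d^2 - 19*d + 20) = (d + 3)*(d + 4)*(d^2 - 6*d + 5) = (d - 5)*(d + 3)*(d + 4)*(d - 1)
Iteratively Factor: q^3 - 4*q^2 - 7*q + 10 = (q + 2)*(q^2 - 6*q + 5) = (q - 5)*(q + 2)*(q - 1)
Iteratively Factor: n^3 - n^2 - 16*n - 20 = (n + 2)*(n^2 - 3*n - 10) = (n + 2)^2*(n - 5)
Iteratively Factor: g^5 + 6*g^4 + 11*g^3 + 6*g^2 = (g + 1)*(g^4 + 5*g^3 + 6*g^2) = (g + 1)*(g + 2)*(g^3 + 3*g^2) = g*(g + 1)*(g + 2)*(g^2 + 3*g) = g^2*(g + 1)*(g + 2)*(g + 3)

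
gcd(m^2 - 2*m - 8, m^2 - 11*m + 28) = m - 4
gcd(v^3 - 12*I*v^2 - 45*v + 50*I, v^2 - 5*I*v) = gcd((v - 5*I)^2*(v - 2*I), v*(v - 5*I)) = v - 5*I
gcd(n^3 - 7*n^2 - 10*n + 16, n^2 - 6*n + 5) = n - 1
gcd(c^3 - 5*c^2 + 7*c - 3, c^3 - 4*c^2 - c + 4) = c - 1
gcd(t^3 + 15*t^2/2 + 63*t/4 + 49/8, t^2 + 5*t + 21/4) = t + 7/2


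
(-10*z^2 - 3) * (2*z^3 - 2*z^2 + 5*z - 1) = -20*z^5 + 20*z^4 - 56*z^3 + 16*z^2 - 15*z + 3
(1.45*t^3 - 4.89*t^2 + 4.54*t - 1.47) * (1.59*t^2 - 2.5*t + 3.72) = 2.3055*t^5 - 11.4001*t^4 + 24.8376*t^3 - 31.8781*t^2 + 20.5638*t - 5.4684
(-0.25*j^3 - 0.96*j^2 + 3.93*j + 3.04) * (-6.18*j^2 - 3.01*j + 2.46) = 1.545*j^5 + 6.6853*j^4 - 22.0128*j^3 - 32.9781*j^2 + 0.5174*j + 7.4784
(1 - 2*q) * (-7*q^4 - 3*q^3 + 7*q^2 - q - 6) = 14*q^5 - q^4 - 17*q^3 + 9*q^2 + 11*q - 6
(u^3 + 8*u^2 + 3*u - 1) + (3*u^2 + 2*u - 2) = u^3 + 11*u^2 + 5*u - 3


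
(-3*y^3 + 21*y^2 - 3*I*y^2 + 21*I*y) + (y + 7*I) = -3*y^3 + 21*y^2 - 3*I*y^2 + y + 21*I*y + 7*I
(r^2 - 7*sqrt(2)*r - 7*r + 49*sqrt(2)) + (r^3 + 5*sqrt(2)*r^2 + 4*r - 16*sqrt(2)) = r^3 + r^2 + 5*sqrt(2)*r^2 - 7*sqrt(2)*r - 3*r + 33*sqrt(2)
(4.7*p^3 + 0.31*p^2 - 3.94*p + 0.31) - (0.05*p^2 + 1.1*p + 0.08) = 4.7*p^3 + 0.26*p^2 - 5.04*p + 0.23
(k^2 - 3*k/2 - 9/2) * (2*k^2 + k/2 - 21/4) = 2*k^4 - 5*k^3/2 - 15*k^2 + 45*k/8 + 189/8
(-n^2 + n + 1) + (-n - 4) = -n^2 - 3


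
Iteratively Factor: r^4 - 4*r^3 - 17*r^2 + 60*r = (r)*(r^3 - 4*r^2 - 17*r + 60) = r*(r + 4)*(r^2 - 8*r + 15) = r*(r - 5)*(r + 4)*(r - 3)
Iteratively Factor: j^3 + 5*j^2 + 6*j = (j)*(j^2 + 5*j + 6) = j*(j + 3)*(j + 2)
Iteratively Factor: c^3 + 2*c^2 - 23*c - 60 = (c + 4)*(c^2 - 2*c - 15) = (c + 3)*(c + 4)*(c - 5)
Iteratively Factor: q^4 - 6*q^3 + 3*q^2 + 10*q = (q)*(q^3 - 6*q^2 + 3*q + 10) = q*(q + 1)*(q^2 - 7*q + 10) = q*(q - 5)*(q + 1)*(q - 2)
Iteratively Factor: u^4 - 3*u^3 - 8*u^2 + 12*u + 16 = (u - 4)*(u^3 + u^2 - 4*u - 4) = (u - 4)*(u - 2)*(u^2 + 3*u + 2) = (u - 4)*(u - 2)*(u + 1)*(u + 2)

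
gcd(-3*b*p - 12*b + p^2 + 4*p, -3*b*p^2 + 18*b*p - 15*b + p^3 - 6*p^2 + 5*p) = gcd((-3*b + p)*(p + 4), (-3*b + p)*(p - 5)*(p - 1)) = -3*b + p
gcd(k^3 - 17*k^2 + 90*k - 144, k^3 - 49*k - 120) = k - 8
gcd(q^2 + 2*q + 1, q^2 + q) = q + 1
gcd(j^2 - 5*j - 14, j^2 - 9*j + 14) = j - 7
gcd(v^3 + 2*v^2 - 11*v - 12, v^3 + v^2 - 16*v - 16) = v^2 + 5*v + 4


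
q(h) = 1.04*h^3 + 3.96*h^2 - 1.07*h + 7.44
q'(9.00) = 322.93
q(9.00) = 1076.73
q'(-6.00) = 63.73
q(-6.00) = -68.22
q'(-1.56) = -5.83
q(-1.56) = 14.80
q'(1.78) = 22.91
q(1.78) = 23.95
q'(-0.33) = -3.34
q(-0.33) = 8.19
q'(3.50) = 64.87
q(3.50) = 96.80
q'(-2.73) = 0.56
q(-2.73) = 18.71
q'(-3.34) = 7.28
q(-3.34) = 16.44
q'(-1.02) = -5.90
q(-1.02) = 11.55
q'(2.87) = 47.36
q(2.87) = 61.57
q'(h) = 3.12*h^2 + 7.92*h - 1.07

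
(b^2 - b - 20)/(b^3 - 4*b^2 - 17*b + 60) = 1/(b - 3)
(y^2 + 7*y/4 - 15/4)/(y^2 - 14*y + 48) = (4*y^2 + 7*y - 15)/(4*(y^2 - 14*y + 48))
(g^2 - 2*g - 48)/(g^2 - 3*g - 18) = (-g^2 + 2*g + 48)/(-g^2 + 3*g + 18)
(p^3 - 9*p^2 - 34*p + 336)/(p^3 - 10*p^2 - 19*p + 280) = (p + 6)/(p + 5)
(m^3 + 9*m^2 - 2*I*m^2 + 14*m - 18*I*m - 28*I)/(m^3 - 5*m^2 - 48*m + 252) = (m^2 + 2*m*(1 - I) - 4*I)/(m^2 - 12*m + 36)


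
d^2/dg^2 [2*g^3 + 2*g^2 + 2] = 12*g + 4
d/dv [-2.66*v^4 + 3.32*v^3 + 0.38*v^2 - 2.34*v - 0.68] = -10.64*v^3 + 9.96*v^2 + 0.76*v - 2.34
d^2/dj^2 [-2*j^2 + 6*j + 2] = -4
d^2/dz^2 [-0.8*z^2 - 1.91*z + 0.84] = -1.60000000000000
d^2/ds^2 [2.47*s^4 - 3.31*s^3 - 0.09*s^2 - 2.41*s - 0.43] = 29.64*s^2 - 19.86*s - 0.18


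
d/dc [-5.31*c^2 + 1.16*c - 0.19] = 1.16 - 10.62*c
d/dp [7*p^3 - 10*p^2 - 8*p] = 21*p^2 - 20*p - 8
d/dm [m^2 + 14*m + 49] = 2*m + 14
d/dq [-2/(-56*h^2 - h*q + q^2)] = 2*(-h + 2*q)/(56*h^2 + h*q - q^2)^2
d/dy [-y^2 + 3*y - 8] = 3 - 2*y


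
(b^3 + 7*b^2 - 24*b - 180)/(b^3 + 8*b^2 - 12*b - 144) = (b - 5)/(b - 4)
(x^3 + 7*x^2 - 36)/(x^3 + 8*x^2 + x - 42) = (x + 6)/(x + 7)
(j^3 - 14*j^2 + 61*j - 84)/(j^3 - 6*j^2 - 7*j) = (j^2 - 7*j + 12)/(j*(j + 1))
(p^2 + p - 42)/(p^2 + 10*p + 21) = (p - 6)/(p + 3)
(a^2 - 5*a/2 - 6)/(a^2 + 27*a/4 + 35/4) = 2*(2*a^2 - 5*a - 12)/(4*a^2 + 27*a + 35)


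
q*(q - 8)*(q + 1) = q^3 - 7*q^2 - 8*q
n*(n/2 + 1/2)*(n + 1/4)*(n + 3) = n^4/2 + 17*n^3/8 + 2*n^2 + 3*n/8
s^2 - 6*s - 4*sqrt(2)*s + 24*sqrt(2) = (s - 6)*(s - 4*sqrt(2))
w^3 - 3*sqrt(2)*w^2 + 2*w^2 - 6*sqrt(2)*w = w*(w + 2)*(w - 3*sqrt(2))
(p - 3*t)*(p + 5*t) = p^2 + 2*p*t - 15*t^2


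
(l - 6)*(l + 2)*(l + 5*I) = l^3 - 4*l^2 + 5*I*l^2 - 12*l - 20*I*l - 60*I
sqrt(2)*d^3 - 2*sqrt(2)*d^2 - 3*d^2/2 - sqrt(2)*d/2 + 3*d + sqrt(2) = (d - 2)*(d - sqrt(2))*(sqrt(2)*d + 1/2)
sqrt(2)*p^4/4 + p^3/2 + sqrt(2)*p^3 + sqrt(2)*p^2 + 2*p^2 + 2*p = p*(p/2 + 1)*(p + 2)*(sqrt(2)*p/2 + 1)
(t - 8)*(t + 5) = t^2 - 3*t - 40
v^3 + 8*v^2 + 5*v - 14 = (v - 1)*(v + 2)*(v + 7)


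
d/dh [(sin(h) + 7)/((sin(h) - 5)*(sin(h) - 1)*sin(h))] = (-2*sin(h)^3 - 15*sin(h)^2 + 84*sin(h) - 35)*cos(h)/((sin(h) - 5)^2*(sin(h) - 1)^2*sin(h)^2)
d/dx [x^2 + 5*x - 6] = 2*x + 5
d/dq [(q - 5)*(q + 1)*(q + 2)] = 3*q^2 - 4*q - 13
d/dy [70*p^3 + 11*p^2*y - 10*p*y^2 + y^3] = 11*p^2 - 20*p*y + 3*y^2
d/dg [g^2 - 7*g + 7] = 2*g - 7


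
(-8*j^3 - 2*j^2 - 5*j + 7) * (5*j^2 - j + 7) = -40*j^5 - 2*j^4 - 79*j^3 + 26*j^2 - 42*j + 49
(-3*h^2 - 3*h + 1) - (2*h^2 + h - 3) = -5*h^2 - 4*h + 4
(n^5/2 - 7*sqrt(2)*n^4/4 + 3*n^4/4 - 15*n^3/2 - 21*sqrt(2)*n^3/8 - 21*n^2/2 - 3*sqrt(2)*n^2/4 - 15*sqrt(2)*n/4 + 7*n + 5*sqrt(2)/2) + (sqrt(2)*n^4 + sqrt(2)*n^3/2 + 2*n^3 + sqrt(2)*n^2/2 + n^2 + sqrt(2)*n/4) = n^5/2 - 3*sqrt(2)*n^4/4 + 3*n^4/4 - 11*n^3/2 - 17*sqrt(2)*n^3/8 - 19*n^2/2 - sqrt(2)*n^2/4 - 7*sqrt(2)*n/2 + 7*n + 5*sqrt(2)/2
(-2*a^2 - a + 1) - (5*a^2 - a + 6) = -7*a^2 - 5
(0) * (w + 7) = 0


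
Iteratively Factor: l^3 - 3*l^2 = (l)*(l^2 - 3*l) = l^2*(l - 3)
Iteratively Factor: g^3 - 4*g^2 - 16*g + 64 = (g + 4)*(g^2 - 8*g + 16) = (g - 4)*(g + 4)*(g - 4)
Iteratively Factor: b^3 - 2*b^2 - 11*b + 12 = (b - 1)*(b^2 - b - 12) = (b - 4)*(b - 1)*(b + 3)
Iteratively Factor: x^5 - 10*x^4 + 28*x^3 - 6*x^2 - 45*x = (x - 5)*(x^4 - 5*x^3 + 3*x^2 + 9*x) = x*(x - 5)*(x^3 - 5*x^2 + 3*x + 9) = x*(x - 5)*(x + 1)*(x^2 - 6*x + 9) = x*(x - 5)*(x - 3)*(x + 1)*(x - 3)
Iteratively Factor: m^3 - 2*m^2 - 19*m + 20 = (m - 5)*(m^2 + 3*m - 4) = (m - 5)*(m + 4)*(m - 1)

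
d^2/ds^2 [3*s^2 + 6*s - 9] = 6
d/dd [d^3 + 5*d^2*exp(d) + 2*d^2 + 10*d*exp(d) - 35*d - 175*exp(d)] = 5*d^2*exp(d) + 3*d^2 + 20*d*exp(d) + 4*d - 165*exp(d) - 35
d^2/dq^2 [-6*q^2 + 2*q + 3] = -12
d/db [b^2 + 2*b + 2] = 2*b + 2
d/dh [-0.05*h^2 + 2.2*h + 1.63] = 2.2 - 0.1*h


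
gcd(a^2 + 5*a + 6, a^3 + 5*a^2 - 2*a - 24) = a + 3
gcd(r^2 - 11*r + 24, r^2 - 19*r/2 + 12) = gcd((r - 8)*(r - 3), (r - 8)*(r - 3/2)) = r - 8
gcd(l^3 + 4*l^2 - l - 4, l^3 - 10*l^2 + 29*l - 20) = l - 1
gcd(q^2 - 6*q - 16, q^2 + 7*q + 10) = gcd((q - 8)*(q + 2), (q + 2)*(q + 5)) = q + 2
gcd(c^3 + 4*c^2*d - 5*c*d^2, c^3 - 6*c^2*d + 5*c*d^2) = c^2 - c*d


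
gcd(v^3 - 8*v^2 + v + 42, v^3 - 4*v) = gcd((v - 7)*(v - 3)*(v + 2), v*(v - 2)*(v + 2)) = v + 2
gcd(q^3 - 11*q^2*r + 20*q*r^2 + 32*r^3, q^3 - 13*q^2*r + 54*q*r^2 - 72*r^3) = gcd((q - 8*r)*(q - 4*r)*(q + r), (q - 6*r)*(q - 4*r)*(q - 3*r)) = q - 4*r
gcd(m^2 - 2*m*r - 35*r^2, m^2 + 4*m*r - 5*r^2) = m + 5*r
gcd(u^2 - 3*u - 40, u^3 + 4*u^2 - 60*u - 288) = u - 8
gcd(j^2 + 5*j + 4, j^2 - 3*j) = 1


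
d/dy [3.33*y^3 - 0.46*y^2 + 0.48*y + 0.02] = 9.99*y^2 - 0.92*y + 0.48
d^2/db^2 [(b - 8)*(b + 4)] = 2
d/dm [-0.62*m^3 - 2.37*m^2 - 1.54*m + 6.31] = -1.86*m^2 - 4.74*m - 1.54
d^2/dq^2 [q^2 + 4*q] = 2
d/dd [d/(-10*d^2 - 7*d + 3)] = (10*d^2 + 3)/(100*d^4 + 140*d^3 - 11*d^2 - 42*d + 9)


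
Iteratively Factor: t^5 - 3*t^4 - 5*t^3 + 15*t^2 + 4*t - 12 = (t + 2)*(t^4 - 5*t^3 + 5*t^2 + 5*t - 6) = (t - 2)*(t + 2)*(t^3 - 3*t^2 - t + 3) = (t - 2)*(t - 1)*(t + 2)*(t^2 - 2*t - 3) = (t - 2)*(t - 1)*(t + 1)*(t + 2)*(t - 3)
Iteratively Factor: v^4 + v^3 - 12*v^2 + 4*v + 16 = (v + 1)*(v^3 - 12*v + 16) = (v - 2)*(v + 1)*(v^2 + 2*v - 8) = (v - 2)*(v + 1)*(v + 4)*(v - 2)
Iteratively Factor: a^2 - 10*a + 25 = (a - 5)*(a - 5)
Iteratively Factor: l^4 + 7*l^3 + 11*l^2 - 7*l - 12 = (l - 1)*(l^3 + 8*l^2 + 19*l + 12) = (l - 1)*(l + 4)*(l^2 + 4*l + 3) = (l - 1)*(l + 3)*(l + 4)*(l + 1)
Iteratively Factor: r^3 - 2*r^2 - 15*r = (r)*(r^2 - 2*r - 15) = r*(r + 3)*(r - 5)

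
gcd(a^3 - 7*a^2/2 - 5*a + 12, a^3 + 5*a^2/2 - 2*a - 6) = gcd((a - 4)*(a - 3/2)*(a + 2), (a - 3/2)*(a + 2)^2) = a^2 + a/2 - 3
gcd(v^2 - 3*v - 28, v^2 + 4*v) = v + 4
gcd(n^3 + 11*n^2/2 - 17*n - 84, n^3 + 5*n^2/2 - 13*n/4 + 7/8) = n + 7/2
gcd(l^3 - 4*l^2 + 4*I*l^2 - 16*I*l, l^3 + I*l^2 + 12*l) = l^2 + 4*I*l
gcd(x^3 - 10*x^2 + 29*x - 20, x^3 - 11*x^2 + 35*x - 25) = x^2 - 6*x + 5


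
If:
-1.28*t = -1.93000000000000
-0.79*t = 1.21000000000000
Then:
No Solution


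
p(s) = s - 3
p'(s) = 1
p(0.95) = -2.05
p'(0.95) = 1.00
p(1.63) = -1.37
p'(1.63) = 1.00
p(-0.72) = -3.72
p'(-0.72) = 1.00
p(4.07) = 1.07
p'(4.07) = 1.00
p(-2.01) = -5.01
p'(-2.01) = 1.00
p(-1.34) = -4.34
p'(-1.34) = 1.00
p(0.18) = -2.82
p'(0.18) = 1.00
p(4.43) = 1.43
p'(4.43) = 1.00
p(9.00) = 6.00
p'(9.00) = 1.00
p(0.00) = -3.00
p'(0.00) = 1.00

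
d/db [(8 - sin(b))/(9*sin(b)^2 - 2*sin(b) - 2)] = 9*(sin(b)^2 - 16*sin(b) + 2)*cos(b)/(9*sin(b)^2 - 2*sin(b) - 2)^2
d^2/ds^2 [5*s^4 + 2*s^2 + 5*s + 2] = 60*s^2 + 4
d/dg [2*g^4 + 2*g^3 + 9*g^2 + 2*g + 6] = 8*g^3 + 6*g^2 + 18*g + 2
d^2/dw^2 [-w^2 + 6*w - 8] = -2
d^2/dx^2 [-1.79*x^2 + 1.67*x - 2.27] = -3.58000000000000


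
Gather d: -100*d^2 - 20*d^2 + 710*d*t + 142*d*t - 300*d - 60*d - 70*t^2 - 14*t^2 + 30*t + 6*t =-120*d^2 + d*(852*t - 360) - 84*t^2 + 36*t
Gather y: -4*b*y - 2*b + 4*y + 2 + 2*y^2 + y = -2*b + 2*y^2 + y*(5 - 4*b) + 2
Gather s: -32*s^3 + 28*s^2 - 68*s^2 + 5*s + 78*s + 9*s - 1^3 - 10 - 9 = -32*s^3 - 40*s^2 + 92*s - 20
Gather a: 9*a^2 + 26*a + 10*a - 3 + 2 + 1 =9*a^2 + 36*a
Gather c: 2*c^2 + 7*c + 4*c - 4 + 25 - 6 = 2*c^2 + 11*c + 15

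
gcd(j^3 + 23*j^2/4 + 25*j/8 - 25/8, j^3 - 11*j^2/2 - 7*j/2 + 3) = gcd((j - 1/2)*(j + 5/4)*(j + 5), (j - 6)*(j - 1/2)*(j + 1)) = j - 1/2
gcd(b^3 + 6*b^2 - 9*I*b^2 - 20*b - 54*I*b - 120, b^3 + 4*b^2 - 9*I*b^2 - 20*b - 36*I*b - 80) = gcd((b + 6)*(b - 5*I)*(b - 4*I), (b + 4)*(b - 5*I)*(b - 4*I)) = b^2 - 9*I*b - 20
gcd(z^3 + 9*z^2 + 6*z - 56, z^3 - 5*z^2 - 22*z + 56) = z^2 + 2*z - 8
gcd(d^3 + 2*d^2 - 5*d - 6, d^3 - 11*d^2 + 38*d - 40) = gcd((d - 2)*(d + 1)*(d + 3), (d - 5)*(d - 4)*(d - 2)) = d - 2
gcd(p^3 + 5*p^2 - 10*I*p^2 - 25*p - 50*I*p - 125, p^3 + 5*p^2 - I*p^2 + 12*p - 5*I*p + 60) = p + 5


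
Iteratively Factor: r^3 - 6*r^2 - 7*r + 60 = (r - 4)*(r^2 - 2*r - 15) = (r - 4)*(r + 3)*(r - 5)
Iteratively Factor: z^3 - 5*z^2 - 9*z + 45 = (z - 5)*(z^2 - 9) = (z - 5)*(z + 3)*(z - 3)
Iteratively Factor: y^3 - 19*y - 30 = (y + 2)*(y^2 - 2*y - 15) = (y - 5)*(y + 2)*(y + 3)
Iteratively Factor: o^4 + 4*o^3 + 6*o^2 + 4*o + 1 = (o + 1)*(o^3 + 3*o^2 + 3*o + 1) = (o + 1)^2*(o^2 + 2*o + 1) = (o + 1)^3*(o + 1)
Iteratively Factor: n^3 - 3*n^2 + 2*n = (n)*(n^2 - 3*n + 2) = n*(n - 1)*(n - 2)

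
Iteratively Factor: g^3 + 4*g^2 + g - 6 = (g + 2)*(g^2 + 2*g - 3) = (g + 2)*(g + 3)*(g - 1)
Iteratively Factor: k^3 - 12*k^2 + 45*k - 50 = (k - 5)*(k^2 - 7*k + 10) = (k - 5)^2*(k - 2)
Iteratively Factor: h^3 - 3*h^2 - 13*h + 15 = (h - 1)*(h^2 - 2*h - 15) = (h - 5)*(h - 1)*(h + 3)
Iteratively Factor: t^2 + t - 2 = (t - 1)*(t + 2)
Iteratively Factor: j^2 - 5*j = (j - 5)*(j)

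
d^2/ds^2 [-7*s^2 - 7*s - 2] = -14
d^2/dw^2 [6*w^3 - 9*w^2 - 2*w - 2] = 36*w - 18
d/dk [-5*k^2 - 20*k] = -10*k - 20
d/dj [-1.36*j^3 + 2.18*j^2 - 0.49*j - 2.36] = -4.08*j^2 + 4.36*j - 0.49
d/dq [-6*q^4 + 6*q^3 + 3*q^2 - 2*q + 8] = -24*q^3 + 18*q^2 + 6*q - 2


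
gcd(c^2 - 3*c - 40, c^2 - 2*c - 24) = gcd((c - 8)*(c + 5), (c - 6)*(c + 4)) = 1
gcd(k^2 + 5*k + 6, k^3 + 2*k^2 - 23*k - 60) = k + 3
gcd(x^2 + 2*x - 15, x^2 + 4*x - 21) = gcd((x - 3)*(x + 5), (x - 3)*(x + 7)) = x - 3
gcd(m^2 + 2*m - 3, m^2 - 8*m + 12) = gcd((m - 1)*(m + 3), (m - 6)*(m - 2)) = 1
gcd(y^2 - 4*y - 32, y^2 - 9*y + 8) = y - 8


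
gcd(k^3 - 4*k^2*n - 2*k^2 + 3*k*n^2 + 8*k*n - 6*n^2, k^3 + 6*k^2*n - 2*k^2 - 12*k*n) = k - 2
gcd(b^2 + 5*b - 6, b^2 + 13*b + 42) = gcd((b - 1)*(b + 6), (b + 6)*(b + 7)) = b + 6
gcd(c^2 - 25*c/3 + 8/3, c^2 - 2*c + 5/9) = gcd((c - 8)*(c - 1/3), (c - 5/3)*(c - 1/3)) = c - 1/3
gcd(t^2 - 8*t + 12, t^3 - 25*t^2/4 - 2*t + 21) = t^2 - 8*t + 12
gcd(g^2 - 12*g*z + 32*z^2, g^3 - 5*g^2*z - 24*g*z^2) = -g + 8*z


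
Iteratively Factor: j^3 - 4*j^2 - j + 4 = (j - 4)*(j^2 - 1) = (j - 4)*(j - 1)*(j + 1)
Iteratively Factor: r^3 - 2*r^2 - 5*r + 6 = (r - 1)*(r^2 - r - 6) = (r - 3)*(r - 1)*(r + 2)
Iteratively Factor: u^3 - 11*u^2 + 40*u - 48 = (u - 4)*(u^2 - 7*u + 12) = (u - 4)^2*(u - 3)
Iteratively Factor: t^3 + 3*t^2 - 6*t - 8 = (t - 2)*(t^2 + 5*t + 4) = (t - 2)*(t + 4)*(t + 1)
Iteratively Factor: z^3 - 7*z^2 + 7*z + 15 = (z + 1)*(z^2 - 8*z + 15) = (z - 5)*(z + 1)*(z - 3)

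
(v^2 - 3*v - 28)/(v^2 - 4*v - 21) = (v + 4)/(v + 3)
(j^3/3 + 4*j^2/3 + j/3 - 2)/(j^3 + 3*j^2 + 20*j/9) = 3*(j^3 + 4*j^2 + j - 6)/(j*(9*j^2 + 27*j + 20))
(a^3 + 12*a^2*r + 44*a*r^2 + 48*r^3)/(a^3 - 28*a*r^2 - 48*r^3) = (-a - 6*r)/(-a + 6*r)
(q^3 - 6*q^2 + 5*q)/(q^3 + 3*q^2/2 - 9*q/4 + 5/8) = 8*q*(q^2 - 6*q + 5)/(8*q^3 + 12*q^2 - 18*q + 5)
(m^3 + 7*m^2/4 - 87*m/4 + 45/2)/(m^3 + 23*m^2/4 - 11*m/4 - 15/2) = (m - 3)/(m + 1)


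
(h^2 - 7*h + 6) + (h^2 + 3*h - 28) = 2*h^2 - 4*h - 22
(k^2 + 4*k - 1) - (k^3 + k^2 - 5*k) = -k^3 + 9*k - 1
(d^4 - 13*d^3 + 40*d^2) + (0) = d^4 - 13*d^3 + 40*d^2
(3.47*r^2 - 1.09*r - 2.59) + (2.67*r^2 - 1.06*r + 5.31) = 6.14*r^2 - 2.15*r + 2.72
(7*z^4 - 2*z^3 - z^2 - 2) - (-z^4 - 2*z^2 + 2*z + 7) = 8*z^4 - 2*z^3 + z^2 - 2*z - 9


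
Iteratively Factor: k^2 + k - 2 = (k + 2)*(k - 1)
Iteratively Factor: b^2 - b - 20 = (b - 5)*(b + 4)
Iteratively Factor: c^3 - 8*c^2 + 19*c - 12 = (c - 3)*(c^2 - 5*c + 4) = (c - 4)*(c - 3)*(c - 1)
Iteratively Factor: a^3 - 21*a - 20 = (a + 4)*(a^2 - 4*a - 5) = (a + 1)*(a + 4)*(a - 5)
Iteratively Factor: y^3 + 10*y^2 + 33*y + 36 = (y + 3)*(y^2 + 7*y + 12) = (y + 3)*(y + 4)*(y + 3)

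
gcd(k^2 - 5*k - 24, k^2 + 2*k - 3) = k + 3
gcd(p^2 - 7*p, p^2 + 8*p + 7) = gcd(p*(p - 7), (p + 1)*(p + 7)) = 1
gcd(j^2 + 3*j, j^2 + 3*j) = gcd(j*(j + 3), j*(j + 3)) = j^2 + 3*j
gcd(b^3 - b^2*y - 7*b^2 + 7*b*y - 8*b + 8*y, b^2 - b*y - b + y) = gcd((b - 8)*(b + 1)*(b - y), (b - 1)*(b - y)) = -b + y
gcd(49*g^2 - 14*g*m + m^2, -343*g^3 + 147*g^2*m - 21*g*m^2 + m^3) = 49*g^2 - 14*g*m + m^2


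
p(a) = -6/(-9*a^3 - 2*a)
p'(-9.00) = 0.00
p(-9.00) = 0.00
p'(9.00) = 0.00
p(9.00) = 0.00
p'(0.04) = -1888.21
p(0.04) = 74.46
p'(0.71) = -4.35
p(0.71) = 1.29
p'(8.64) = -0.00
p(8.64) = 0.00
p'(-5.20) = -0.00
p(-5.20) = -0.00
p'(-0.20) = -82.95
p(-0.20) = -12.71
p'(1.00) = -1.44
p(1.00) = 0.55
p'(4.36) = -0.01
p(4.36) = 0.01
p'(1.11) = -1.00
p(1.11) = 0.41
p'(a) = -6*(27*a^2 + 2)/(-9*a^3 - 2*a)^2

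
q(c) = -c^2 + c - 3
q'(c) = 1 - 2*c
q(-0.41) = -3.58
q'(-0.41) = 1.82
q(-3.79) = -21.15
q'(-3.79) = 8.58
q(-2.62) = -12.48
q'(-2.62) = 6.24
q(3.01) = -9.05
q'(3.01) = -5.02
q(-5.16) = -34.79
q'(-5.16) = 11.32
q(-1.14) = -5.44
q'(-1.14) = 3.28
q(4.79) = -21.15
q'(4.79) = -8.58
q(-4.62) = -28.96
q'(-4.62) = 10.24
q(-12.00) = -159.00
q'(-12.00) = 25.00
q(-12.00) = -159.00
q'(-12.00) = 25.00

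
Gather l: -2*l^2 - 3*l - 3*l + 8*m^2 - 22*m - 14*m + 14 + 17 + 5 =-2*l^2 - 6*l + 8*m^2 - 36*m + 36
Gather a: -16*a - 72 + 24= -16*a - 48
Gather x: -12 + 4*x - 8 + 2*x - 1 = 6*x - 21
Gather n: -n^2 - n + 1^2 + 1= -n^2 - n + 2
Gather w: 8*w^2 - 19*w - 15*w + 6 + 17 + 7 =8*w^2 - 34*w + 30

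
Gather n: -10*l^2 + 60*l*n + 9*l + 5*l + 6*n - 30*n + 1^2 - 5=-10*l^2 + 14*l + n*(60*l - 24) - 4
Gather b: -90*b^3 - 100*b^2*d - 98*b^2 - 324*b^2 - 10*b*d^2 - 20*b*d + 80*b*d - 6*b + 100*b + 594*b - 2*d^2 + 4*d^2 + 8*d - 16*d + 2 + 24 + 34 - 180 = -90*b^3 + b^2*(-100*d - 422) + b*(-10*d^2 + 60*d + 688) + 2*d^2 - 8*d - 120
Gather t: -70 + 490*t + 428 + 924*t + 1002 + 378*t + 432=1792*t + 1792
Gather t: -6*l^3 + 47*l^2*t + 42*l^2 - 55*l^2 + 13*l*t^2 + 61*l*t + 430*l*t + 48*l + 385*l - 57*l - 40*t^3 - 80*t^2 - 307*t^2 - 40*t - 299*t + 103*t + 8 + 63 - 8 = -6*l^3 - 13*l^2 + 376*l - 40*t^3 + t^2*(13*l - 387) + t*(47*l^2 + 491*l - 236) + 63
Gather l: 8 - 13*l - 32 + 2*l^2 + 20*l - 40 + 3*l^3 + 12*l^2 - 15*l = 3*l^3 + 14*l^2 - 8*l - 64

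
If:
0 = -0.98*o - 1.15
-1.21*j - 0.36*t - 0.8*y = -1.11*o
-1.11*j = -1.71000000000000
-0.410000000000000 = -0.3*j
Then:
No Solution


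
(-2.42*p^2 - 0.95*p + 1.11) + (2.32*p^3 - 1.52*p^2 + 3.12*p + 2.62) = 2.32*p^3 - 3.94*p^2 + 2.17*p + 3.73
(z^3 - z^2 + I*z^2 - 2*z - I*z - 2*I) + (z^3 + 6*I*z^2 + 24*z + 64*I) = 2*z^3 - z^2 + 7*I*z^2 + 22*z - I*z + 62*I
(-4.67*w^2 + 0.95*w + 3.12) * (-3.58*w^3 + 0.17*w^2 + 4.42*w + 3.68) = 16.7186*w^5 - 4.1949*w^4 - 31.6495*w^3 - 12.4562*w^2 + 17.2864*w + 11.4816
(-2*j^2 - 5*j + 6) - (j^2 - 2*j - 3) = -3*j^2 - 3*j + 9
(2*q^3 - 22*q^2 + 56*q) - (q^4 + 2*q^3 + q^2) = -q^4 - 23*q^2 + 56*q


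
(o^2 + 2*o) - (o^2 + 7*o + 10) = -5*o - 10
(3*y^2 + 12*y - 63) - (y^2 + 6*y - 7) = 2*y^2 + 6*y - 56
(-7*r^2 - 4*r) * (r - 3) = -7*r^3 + 17*r^2 + 12*r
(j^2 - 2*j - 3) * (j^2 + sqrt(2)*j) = j^4 - 2*j^3 + sqrt(2)*j^3 - 3*j^2 - 2*sqrt(2)*j^2 - 3*sqrt(2)*j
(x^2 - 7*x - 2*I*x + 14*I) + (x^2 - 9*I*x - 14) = 2*x^2 - 7*x - 11*I*x - 14 + 14*I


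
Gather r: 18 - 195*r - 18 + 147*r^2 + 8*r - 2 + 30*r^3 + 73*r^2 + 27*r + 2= 30*r^3 + 220*r^2 - 160*r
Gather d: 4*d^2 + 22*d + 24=4*d^2 + 22*d + 24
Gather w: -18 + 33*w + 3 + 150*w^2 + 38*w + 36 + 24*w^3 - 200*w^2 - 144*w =24*w^3 - 50*w^2 - 73*w + 21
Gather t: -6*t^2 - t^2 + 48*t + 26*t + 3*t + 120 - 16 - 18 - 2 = -7*t^2 + 77*t + 84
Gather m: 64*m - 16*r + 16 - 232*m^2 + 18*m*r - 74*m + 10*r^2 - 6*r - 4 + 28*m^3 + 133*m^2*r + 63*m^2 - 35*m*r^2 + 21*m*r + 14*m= 28*m^3 + m^2*(133*r - 169) + m*(-35*r^2 + 39*r + 4) + 10*r^2 - 22*r + 12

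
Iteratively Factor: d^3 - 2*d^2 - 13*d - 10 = (d + 2)*(d^2 - 4*d - 5) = (d - 5)*(d + 2)*(d + 1)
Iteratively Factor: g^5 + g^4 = (g)*(g^4 + g^3) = g^2*(g^3 + g^2) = g^2*(g + 1)*(g^2) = g^3*(g + 1)*(g)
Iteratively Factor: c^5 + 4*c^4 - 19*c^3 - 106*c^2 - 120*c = (c + 4)*(c^4 - 19*c^2 - 30*c) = (c + 3)*(c + 4)*(c^3 - 3*c^2 - 10*c) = (c + 2)*(c + 3)*(c + 4)*(c^2 - 5*c) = (c - 5)*(c + 2)*(c + 3)*(c + 4)*(c)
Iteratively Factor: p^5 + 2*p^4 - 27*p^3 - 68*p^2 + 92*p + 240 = (p - 2)*(p^4 + 4*p^3 - 19*p^2 - 106*p - 120) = (p - 2)*(p + 3)*(p^3 + p^2 - 22*p - 40) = (p - 2)*(p + 2)*(p + 3)*(p^2 - p - 20) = (p - 5)*(p - 2)*(p + 2)*(p + 3)*(p + 4)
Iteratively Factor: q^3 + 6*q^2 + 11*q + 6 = (q + 2)*(q^2 + 4*q + 3) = (q + 1)*(q + 2)*(q + 3)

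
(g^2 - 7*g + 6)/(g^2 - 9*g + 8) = (g - 6)/(g - 8)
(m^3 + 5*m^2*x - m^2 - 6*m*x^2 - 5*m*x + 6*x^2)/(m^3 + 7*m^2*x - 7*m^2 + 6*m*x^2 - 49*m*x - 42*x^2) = (m^2 - m*x - m + x)/(m^2 + m*x - 7*m - 7*x)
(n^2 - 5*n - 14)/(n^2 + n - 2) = (n - 7)/(n - 1)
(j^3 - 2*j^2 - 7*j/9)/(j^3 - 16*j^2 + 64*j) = (j^2 - 2*j - 7/9)/(j^2 - 16*j + 64)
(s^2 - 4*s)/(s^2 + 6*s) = (s - 4)/(s + 6)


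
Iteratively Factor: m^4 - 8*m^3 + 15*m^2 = (m - 3)*(m^3 - 5*m^2) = m*(m - 3)*(m^2 - 5*m) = m*(m - 5)*(m - 3)*(m)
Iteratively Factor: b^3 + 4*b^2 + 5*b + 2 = (b + 1)*(b^2 + 3*b + 2) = (b + 1)*(b + 2)*(b + 1)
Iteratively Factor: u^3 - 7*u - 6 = (u - 3)*(u^2 + 3*u + 2) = (u - 3)*(u + 2)*(u + 1)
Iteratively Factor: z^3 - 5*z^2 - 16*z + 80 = (z + 4)*(z^2 - 9*z + 20) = (z - 5)*(z + 4)*(z - 4)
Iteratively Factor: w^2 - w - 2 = (w + 1)*(w - 2)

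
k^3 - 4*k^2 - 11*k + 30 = (k - 5)*(k - 2)*(k + 3)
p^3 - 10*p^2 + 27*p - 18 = (p - 6)*(p - 3)*(p - 1)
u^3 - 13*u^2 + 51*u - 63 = (u - 7)*(u - 3)^2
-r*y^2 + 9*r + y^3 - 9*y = (-r + y)*(y - 3)*(y + 3)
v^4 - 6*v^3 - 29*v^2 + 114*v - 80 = (v - 8)*(v - 2)*(v - 1)*(v + 5)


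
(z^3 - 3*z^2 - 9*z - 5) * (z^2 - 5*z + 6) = z^5 - 8*z^4 + 12*z^3 + 22*z^2 - 29*z - 30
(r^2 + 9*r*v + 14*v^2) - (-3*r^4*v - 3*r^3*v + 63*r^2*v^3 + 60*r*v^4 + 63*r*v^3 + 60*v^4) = 3*r^4*v + 3*r^3*v - 63*r^2*v^3 + r^2 - 60*r*v^4 - 63*r*v^3 + 9*r*v - 60*v^4 + 14*v^2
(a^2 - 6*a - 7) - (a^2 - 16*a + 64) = 10*a - 71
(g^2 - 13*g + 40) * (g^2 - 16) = g^4 - 13*g^3 + 24*g^2 + 208*g - 640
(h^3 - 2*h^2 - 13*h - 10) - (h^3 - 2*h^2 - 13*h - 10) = 0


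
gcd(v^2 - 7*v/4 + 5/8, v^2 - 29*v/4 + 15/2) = v - 5/4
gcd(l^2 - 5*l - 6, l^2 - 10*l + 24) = l - 6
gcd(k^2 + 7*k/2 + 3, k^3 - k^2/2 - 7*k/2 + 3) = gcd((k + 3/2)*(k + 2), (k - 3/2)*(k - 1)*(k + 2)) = k + 2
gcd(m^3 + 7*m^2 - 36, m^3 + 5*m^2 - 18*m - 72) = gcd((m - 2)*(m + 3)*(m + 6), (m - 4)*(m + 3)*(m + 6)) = m^2 + 9*m + 18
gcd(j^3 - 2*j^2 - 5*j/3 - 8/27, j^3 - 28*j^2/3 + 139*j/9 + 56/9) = j^2 - 7*j/3 - 8/9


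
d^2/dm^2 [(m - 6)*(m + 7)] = 2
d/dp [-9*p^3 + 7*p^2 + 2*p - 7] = -27*p^2 + 14*p + 2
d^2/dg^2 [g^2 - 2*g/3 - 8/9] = 2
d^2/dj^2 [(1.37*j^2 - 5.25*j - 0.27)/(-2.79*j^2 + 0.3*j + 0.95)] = (-1.4210854715202e-14*j^4 + 79.4396700000001*j^3 - 9.176868*j^2 + 82.13481*j - 3.98548)/(21.717639*j^6 - 7.00569*j^5 - 21.431385*j^4 + 4.7439*j^3 + 7.297425*j^2 - 0.81225*j - 0.857375)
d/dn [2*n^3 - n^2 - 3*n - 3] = 6*n^2 - 2*n - 3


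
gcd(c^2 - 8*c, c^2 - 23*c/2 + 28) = c - 8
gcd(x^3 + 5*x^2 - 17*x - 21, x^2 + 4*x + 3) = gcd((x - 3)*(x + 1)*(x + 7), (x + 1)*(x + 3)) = x + 1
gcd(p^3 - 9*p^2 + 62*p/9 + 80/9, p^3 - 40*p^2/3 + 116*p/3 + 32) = p^2 - 22*p/3 - 16/3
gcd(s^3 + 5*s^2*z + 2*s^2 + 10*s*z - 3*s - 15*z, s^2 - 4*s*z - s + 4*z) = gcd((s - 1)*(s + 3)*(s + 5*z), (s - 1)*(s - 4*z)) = s - 1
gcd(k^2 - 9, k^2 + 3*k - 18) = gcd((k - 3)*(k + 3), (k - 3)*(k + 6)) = k - 3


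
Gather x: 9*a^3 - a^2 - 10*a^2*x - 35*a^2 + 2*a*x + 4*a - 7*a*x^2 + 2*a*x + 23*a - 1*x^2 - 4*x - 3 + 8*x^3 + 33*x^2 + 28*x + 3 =9*a^3 - 36*a^2 + 27*a + 8*x^3 + x^2*(32 - 7*a) + x*(-10*a^2 + 4*a + 24)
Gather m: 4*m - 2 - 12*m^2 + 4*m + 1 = -12*m^2 + 8*m - 1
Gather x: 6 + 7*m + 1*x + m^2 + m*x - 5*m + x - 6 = m^2 + 2*m + x*(m + 2)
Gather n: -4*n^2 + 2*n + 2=-4*n^2 + 2*n + 2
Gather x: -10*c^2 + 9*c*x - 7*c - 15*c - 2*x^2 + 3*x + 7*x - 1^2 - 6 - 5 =-10*c^2 - 22*c - 2*x^2 + x*(9*c + 10) - 12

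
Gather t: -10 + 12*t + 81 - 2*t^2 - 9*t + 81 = -2*t^2 + 3*t + 152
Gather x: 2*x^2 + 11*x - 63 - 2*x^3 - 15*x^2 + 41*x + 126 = -2*x^3 - 13*x^2 + 52*x + 63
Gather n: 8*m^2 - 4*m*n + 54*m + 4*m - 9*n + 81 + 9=8*m^2 + 58*m + n*(-4*m - 9) + 90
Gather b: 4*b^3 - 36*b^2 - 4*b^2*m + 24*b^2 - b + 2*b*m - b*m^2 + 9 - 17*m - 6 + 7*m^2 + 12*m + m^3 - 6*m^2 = 4*b^3 + b^2*(-4*m - 12) + b*(-m^2 + 2*m - 1) + m^3 + m^2 - 5*m + 3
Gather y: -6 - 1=-7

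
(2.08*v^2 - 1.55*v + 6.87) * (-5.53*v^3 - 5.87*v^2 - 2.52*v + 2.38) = -11.5024*v^5 - 3.6381*v^4 - 34.1342*v^3 - 31.4705*v^2 - 21.0014*v + 16.3506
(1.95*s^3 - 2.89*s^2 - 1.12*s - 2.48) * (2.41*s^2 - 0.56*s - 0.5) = 4.6995*s^5 - 8.0569*s^4 - 2.0558*s^3 - 3.9046*s^2 + 1.9488*s + 1.24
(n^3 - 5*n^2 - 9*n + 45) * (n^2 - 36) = n^5 - 5*n^4 - 45*n^3 + 225*n^2 + 324*n - 1620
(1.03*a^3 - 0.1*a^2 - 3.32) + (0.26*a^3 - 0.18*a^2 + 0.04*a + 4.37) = 1.29*a^3 - 0.28*a^2 + 0.04*a + 1.05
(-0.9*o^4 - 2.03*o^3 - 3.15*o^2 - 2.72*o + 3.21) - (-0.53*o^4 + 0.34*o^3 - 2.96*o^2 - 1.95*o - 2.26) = -0.37*o^4 - 2.37*o^3 - 0.19*o^2 - 0.77*o + 5.47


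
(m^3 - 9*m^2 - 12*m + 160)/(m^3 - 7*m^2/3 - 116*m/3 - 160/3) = 3*(m - 5)/(3*m + 5)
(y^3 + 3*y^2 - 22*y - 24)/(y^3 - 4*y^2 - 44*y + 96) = (y^2 - 3*y - 4)/(y^2 - 10*y + 16)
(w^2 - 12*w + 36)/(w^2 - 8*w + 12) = (w - 6)/(w - 2)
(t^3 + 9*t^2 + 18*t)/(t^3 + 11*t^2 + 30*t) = (t + 3)/(t + 5)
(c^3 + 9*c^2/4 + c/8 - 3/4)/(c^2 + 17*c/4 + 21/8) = (2*c^2 + 3*c - 2)/(2*c + 7)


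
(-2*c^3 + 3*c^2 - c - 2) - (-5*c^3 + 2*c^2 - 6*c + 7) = 3*c^3 + c^2 + 5*c - 9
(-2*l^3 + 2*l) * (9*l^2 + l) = -18*l^5 - 2*l^4 + 18*l^3 + 2*l^2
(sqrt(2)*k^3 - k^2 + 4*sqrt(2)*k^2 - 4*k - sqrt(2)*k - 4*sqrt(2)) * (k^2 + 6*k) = sqrt(2)*k^5 - k^4 + 10*sqrt(2)*k^4 - 10*k^3 + 23*sqrt(2)*k^3 - 24*k^2 - 10*sqrt(2)*k^2 - 24*sqrt(2)*k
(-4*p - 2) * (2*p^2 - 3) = -8*p^3 - 4*p^2 + 12*p + 6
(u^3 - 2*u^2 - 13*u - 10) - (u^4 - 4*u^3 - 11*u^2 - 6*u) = -u^4 + 5*u^3 + 9*u^2 - 7*u - 10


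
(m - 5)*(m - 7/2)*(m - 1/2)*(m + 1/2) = m^4 - 17*m^3/2 + 69*m^2/4 + 17*m/8 - 35/8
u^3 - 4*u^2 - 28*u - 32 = (u - 8)*(u + 2)^2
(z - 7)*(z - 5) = z^2 - 12*z + 35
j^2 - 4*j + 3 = (j - 3)*(j - 1)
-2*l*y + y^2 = y*(-2*l + y)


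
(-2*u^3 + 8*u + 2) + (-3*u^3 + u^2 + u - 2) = -5*u^3 + u^2 + 9*u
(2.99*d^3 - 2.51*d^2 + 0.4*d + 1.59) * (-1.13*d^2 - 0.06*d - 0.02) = -3.3787*d^5 + 2.6569*d^4 - 0.3612*d^3 - 1.7705*d^2 - 0.1034*d - 0.0318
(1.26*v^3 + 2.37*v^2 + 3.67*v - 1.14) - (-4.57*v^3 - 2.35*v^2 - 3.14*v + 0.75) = 5.83*v^3 + 4.72*v^2 + 6.81*v - 1.89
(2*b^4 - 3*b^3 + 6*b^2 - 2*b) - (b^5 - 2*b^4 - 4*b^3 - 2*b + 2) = -b^5 + 4*b^4 + b^3 + 6*b^2 - 2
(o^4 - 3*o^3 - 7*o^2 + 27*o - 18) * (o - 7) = o^5 - 10*o^4 + 14*o^3 + 76*o^2 - 207*o + 126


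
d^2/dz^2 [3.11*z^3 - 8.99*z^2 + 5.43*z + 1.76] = 18.66*z - 17.98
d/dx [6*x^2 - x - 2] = 12*x - 1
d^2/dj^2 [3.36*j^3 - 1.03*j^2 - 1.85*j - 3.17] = 20.16*j - 2.06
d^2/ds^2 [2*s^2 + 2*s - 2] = 4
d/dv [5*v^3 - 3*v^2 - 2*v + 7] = 15*v^2 - 6*v - 2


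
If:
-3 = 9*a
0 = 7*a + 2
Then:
No Solution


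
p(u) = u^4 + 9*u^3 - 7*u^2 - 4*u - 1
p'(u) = 4*u^3 + 27*u^2 - 14*u - 4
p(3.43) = 404.52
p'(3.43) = 427.05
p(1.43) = 9.47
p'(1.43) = 42.89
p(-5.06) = -670.43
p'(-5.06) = 239.92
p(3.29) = 347.73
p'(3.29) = 384.64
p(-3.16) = -242.54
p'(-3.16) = 183.63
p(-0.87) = -8.17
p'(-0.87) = 25.98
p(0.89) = -3.13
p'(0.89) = 7.75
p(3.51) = 439.70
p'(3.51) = 452.48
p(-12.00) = 4223.00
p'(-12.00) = -2860.00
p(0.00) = -1.00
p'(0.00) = -4.00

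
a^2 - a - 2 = (a - 2)*(a + 1)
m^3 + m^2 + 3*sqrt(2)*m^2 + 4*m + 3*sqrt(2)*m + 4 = (m + 1)*(m + sqrt(2))*(m + 2*sqrt(2))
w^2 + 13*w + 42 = (w + 6)*(w + 7)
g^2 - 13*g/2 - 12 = (g - 8)*(g + 3/2)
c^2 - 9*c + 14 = (c - 7)*(c - 2)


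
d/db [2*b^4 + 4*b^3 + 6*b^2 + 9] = 4*b*(2*b^2 + 3*b + 3)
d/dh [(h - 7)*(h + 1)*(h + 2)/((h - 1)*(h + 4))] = (h^4 + 6*h^3 - 5*h^2 + 60*h + 118)/(h^4 + 6*h^3 + h^2 - 24*h + 16)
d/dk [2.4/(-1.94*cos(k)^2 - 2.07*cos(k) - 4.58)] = -(9.312*cos(k) + 4.968)*sin(k)/(1.94*cos(k)^2 + 2.07*cos(k) + 4.58)^2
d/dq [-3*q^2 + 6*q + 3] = 6 - 6*q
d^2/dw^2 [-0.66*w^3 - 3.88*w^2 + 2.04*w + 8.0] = -3.96*w - 7.76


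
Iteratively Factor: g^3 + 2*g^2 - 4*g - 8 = (g - 2)*(g^2 + 4*g + 4) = (g - 2)*(g + 2)*(g + 2)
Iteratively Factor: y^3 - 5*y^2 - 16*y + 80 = (y - 5)*(y^2 - 16) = (y - 5)*(y + 4)*(y - 4)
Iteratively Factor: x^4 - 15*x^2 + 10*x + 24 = (x + 1)*(x^3 - x^2 - 14*x + 24) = (x - 3)*(x + 1)*(x^2 + 2*x - 8) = (x - 3)*(x + 1)*(x + 4)*(x - 2)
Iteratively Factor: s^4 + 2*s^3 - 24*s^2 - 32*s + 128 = (s + 4)*(s^3 - 2*s^2 - 16*s + 32) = (s - 2)*(s + 4)*(s^2 - 16) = (s - 2)*(s + 4)^2*(s - 4)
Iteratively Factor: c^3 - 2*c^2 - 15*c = (c)*(c^2 - 2*c - 15) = c*(c + 3)*(c - 5)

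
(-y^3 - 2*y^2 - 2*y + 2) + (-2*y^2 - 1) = -y^3 - 4*y^2 - 2*y + 1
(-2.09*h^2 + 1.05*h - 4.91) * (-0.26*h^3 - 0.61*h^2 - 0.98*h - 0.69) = 0.5434*h^5 + 1.0019*h^4 + 2.6843*h^3 + 3.4082*h^2 + 4.0873*h + 3.3879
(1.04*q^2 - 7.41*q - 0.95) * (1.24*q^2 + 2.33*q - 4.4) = 1.2896*q^4 - 6.7652*q^3 - 23.0193*q^2 + 30.3905*q + 4.18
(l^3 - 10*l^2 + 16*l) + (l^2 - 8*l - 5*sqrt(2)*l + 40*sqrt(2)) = l^3 - 9*l^2 - 5*sqrt(2)*l + 8*l + 40*sqrt(2)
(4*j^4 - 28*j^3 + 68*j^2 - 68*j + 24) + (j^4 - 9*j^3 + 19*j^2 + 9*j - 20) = 5*j^4 - 37*j^3 + 87*j^2 - 59*j + 4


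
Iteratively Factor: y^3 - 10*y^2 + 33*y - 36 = (y - 4)*(y^2 - 6*y + 9) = (y - 4)*(y - 3)*(y - 3)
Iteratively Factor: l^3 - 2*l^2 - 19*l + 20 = (l - 5)*(l^2 + 3*l - 4) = (l - 5)*(l + 4)*(l - 1)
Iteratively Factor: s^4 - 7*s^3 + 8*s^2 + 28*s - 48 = (s + 2)*(s^3 - 9*s^2 + 26*s - 24) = (s - 4)*(s + 2)*(s^2 - 5*s + 6) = (s - 4)*(s - 2)*(s + 2)*(s - 3)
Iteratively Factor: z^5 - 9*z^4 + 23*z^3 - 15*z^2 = (z)*(z^4 - 9*z^3 + 23*z^2 - 15*z) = z*(z - 1)*(z^3 - 8*z^2 + 15*z) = z*(z - 5)*(z - 1)*(z^2 - 3*z) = z^2*(z - 5)*(z - 1)*(z - 3)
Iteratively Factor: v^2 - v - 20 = (v + 4)*(v - 5)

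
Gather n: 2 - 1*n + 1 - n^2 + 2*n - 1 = -n^2 + n + 2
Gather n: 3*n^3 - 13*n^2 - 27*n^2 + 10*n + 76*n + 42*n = 3*n^3 - 40*n^2 + 128*n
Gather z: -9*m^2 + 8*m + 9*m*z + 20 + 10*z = -9*m^2 + 8*m + z*(9*m + 10) + 20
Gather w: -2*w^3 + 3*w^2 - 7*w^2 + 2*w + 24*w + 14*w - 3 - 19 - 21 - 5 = -2*w^3 - 4*w^2 + 40*w - 48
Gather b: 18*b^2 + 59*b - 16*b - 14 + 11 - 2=18*b^2 + 43*b - 5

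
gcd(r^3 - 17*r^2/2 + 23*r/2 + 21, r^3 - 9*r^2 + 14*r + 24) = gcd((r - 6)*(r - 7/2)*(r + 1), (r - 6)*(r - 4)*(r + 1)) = r^2 - 5*r - 6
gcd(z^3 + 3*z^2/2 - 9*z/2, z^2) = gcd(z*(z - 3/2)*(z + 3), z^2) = z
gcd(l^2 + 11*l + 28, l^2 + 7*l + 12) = l + 4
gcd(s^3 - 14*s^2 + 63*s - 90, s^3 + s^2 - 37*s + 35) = s - 5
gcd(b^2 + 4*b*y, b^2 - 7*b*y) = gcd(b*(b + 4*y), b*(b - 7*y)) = b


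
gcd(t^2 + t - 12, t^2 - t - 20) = t + 4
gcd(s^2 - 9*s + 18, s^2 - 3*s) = s - 3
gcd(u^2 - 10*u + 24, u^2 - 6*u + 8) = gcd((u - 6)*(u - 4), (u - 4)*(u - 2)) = u - 4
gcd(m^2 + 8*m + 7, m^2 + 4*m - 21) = m + 7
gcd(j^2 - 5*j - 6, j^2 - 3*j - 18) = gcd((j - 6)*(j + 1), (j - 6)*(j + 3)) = j - 6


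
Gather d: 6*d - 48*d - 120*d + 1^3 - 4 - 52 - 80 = -162*d - 135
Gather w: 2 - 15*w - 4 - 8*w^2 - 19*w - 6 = -8*w^2 - 34*w - 8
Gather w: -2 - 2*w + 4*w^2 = 4*w^2 - 2*w - 2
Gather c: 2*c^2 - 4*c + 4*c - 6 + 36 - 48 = 2*c^2 - 18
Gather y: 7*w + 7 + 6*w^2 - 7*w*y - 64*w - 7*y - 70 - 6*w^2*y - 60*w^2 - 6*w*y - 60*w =-54*w^2 - 117*w + y*(-6*w^2 - 13*w - 7) - 63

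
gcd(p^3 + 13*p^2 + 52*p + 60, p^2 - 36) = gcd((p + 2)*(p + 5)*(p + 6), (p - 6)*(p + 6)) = p + 6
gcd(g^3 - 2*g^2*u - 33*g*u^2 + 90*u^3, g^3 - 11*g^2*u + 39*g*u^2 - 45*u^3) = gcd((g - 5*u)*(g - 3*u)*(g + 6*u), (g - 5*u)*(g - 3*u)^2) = g^2 - 8*g*u + 15*u^2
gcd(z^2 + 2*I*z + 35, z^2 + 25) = z - 5*I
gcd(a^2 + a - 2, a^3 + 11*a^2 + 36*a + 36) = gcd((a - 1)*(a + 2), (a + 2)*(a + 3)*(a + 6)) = a + 2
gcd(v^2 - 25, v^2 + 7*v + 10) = v + 5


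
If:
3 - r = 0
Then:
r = 3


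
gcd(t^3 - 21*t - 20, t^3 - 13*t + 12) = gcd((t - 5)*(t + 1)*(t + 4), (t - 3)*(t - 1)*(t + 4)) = t + 4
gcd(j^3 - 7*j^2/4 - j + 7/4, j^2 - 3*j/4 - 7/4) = j^2 - 3*j/4 - 7/4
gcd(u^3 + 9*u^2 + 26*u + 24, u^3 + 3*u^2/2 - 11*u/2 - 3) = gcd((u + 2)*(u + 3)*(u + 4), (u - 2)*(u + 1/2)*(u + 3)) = u + 3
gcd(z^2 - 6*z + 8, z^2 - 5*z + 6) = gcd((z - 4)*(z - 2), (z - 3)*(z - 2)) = z - 2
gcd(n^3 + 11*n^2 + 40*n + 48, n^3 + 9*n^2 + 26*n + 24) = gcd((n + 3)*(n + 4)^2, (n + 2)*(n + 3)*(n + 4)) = n^2 + 7*n + 12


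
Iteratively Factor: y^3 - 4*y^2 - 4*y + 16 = (y - 2)*(y^2 - 2*y - 8) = (y - 4)*(y - 2)*(y + 2)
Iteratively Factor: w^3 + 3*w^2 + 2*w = (w)*(w^2 + 3*w + 2) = w*(w + 2)*(w + 1)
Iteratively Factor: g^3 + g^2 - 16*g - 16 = (g - 4)*(g^2 + 5*g + 4) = (g - 4)*(g + 4)*(g + 1)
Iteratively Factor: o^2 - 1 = (o + 1)*(o - 1)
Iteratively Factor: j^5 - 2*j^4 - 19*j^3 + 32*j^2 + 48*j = (j)*(j^4 - 2*j^3 - 19*j^2 + 32*j + 48) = j*(j - 4)*(j^3 + 2*j^2 - 11*j - 12) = j*(j - 4)*(j + 4)*(j^2 - 2*j - 3) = j*(j - 4)*(j + 1)*(j + 4)*(j - 3)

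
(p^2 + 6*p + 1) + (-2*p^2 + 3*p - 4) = -p^2 + 9*p - 3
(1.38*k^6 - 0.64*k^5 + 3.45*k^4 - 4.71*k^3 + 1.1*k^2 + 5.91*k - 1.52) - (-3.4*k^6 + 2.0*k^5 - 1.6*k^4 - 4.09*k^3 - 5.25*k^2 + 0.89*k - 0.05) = 4.78*k^6 - 2.64*k^5 + 5.05*k^4 - 0.62*k^3 + 6.35*k^2 + 5.02*k - 1.47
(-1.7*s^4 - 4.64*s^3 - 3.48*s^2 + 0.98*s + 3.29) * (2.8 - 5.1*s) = 8.67*s^5 + 18.904*s^4 + 4.756*s^3 - 14.742*s^2 - 14.035*s + 9.212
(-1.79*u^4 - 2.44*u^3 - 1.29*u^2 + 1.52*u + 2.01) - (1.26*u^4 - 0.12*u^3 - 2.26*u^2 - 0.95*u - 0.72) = -3.05*u^4 - 2.32*u^3 + 0.97*u^2 + 2.47*u + 2.73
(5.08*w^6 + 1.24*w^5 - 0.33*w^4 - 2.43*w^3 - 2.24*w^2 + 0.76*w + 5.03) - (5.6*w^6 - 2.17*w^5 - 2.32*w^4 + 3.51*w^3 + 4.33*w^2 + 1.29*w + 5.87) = -0.52*w^6 + 3.41*w^5 + 1.99*w^4 - 5.94*w^3 - 6.57*w^2 - 0.53*w - 0.84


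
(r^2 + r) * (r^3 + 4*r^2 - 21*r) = r^5 + 5*r^4 - 17*r^3 - 21*r^2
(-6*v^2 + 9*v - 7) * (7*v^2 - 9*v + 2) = -42*v^4 + 117*v^3 - 142*v^2 + 81*v - 14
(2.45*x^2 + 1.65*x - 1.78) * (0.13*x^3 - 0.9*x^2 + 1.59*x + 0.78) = 0.3185*x^5 - 1.9905*x^4 + 2.1791*x^3 + 6.1365*x^2 - 1.5432*x - 1.3884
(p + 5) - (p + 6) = -1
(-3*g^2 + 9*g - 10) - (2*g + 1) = -3*g^2 + 7*g - 11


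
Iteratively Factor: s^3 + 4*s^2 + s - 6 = (s + 2)*(s^2 + 2*s - 3) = (s - 1)*(s + 2)*(s + 3)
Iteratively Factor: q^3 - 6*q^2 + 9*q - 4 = (q - 1)*(q^2 - 5*q + 4) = (q - 4)*(q - 1)*(q - 1)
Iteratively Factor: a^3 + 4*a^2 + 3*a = (a + 1)*(a^2 + 3*a) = (a + 1)*(a + 3)*(a)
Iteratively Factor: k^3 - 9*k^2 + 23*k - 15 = (k - 5)*(k^2 - 4*k + 3) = (k - 5)*(k - 1)*(k - 3)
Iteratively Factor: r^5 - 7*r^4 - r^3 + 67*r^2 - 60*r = (r)*(r^4 - 7*r^3 - r^2 + 67*r - 60) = r*(r - 5)*(r^3 - 2*r^2 - 11*r + 12) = r*(r - 5)*(r + 3)*(r^2 - 5*r + 4) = r*(r - 5)*(r - 1)*(r + 3)*(r - 4)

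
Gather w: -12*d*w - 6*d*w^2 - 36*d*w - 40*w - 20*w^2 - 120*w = w^2*(-6*d - 20) + w*(-48*d - 160)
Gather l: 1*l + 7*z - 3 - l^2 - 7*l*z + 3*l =-l^2 + l*(4 - 7*z) + 7*z - 3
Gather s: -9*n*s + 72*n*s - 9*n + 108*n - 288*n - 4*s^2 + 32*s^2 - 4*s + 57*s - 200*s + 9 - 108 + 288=-189*n + 28*s^2 + s*(63*n - 147) + 189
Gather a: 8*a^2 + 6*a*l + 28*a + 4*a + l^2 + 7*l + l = 8*a^2 + a*(6*l + 32) + l^2 + 8*l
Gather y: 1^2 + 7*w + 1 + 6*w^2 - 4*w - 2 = 6*w^2 + 3*w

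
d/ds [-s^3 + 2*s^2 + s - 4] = -3*s^2 + 4*s + 1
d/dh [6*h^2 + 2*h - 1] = 12*h + 2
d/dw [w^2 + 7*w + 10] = 2*w + 7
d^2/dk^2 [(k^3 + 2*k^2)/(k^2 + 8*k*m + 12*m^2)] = 2*(4*k^2*(k + 2)*(k + 4*m)^2 - k*(k^2 + 2*k + 2*(k + 4*m)*(3*k + 4))*(k^2 + 8*k*m + 12*m^2) + (3*k + 2)*(k^2 + 8*k*m + 12*m^2)^2)/(k^2 + 8*k*m + 12*m^2)^3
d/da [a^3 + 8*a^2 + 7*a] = 3*a^2 + 16*a + 7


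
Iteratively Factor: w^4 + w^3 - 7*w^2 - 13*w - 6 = (w + 1)*(w^3 - 7*w - 6) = (w + 1)^2*(w^2 - w - 6) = (w + 1)^2*(w + 2)*(w - 3)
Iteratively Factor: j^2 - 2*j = (j)*(j - 2)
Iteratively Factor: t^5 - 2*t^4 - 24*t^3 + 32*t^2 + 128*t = (t + 4)*(t^4 - 6*t^3 + 32*t) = (t - 4)*(t + 4)*(t^3 - 2*t^2 - 8*t) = (t - 4)^2*(t + 4)*(t^2 + 2*t) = t*(t - 4)^2*(t + 4)*(t + 2)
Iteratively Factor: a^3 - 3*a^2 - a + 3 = (a - 1)*(a^2 - 2*a - 3) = (a - 1)*(a + 1)*(a - 3)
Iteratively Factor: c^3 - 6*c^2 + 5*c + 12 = (c - 3)*(c^2 - 3*c - 4) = (c - 3)*(c + 1)*(c - 4)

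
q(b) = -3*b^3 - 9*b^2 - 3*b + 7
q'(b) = -9*b^2 - 18*b - 3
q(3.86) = -311.21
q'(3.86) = -206.58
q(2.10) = -66.77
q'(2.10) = -80.49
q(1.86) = -49.02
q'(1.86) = -67.62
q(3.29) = -207.12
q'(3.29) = -159.64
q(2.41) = -94.50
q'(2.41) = -98.65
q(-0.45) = 6.80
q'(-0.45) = 3.28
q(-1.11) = 3.34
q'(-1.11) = 5.89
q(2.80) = -137.82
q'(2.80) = -123.96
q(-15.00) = 8152.00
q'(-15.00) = -1758.00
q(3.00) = -164.00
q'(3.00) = -138.00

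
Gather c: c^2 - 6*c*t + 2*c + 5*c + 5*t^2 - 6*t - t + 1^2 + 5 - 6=c^2 + c*(7 - 6*t) + 5*t^2 - 7*t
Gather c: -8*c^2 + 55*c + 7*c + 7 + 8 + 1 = -8*c^2 + 62*c + 16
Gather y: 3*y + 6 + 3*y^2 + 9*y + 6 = 3*y^2 + 12*y + 12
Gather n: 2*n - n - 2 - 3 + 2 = n - 3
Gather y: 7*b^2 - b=7*b^2 - b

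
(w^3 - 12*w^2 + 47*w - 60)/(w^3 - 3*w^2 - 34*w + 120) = (w - 3)/(w + 6)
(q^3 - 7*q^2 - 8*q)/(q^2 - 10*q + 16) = q*(q + 1)/(q - 2)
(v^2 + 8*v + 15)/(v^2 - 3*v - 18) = (v + 5)/(v - 6)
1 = 1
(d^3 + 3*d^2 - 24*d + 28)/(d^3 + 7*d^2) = 1 - 4/d + 4/d^2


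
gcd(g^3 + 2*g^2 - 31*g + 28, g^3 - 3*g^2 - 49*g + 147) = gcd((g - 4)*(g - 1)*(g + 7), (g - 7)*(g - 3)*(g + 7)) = g + 7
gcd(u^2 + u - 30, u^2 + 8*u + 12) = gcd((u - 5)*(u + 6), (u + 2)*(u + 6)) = u + 6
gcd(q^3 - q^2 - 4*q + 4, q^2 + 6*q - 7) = q - 1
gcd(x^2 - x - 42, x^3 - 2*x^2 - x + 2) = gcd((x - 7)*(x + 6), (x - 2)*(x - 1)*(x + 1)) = 1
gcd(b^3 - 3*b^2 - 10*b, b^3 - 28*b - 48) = b + 2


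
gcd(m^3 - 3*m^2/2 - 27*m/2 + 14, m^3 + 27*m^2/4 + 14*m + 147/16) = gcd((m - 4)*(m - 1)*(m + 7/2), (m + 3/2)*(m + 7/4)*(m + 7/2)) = m + 7/2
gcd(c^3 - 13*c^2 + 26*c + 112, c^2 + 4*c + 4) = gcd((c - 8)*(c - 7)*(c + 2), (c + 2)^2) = c + 2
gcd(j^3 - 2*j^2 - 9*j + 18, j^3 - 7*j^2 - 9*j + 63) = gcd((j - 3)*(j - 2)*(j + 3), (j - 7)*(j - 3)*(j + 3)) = j^2 - 9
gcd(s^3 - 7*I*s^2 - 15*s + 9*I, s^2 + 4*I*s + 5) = s - I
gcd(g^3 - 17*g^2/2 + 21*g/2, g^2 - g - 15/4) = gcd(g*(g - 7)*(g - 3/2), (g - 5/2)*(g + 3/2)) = 1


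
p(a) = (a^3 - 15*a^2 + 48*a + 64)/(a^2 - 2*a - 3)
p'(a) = (2 - 2*a)*(a^3 - 15*a^2 + 48*a + 64)/(a^2 - 2*a - 3)^2 + (3*a^2 - 30*a + 48)/(a^2 - 2*a - 3)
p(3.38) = 56.17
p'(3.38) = -172.13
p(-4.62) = -20.90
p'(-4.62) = 0.57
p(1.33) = -26.64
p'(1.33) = -7.96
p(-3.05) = -20.18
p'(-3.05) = 0.32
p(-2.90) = -20.14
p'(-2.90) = 0.28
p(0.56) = -22.69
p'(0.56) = -3.20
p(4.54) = 7.77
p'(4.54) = -9.54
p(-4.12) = -20.63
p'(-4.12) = 0.51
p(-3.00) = -20.17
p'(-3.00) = 0.31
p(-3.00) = -20.17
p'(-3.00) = 0.31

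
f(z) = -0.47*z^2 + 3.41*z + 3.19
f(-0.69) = 0.61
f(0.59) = 5.04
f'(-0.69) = 4.06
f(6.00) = 6.73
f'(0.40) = 3.03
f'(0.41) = 3.02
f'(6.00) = -2.23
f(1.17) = 6.54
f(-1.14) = -1.31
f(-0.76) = 0.33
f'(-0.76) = 4.12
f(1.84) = 7.87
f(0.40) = 4.48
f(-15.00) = -153.71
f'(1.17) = 2.31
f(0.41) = 4.51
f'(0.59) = 2.86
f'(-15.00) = 17.51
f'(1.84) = 1.68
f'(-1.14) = 4.48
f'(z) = 3.41 - 0.94*z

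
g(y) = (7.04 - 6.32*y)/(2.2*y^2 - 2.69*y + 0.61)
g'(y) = (2.69 - 4.4*y)*(7.04 - 6.32*y)/(2.2*y^2 - 2.69*y + 0.61)^2 - 6.32/(2.2*y^2 - 2.69*y + 0.61) = (13.904*y^2 - 30.976*y + 15.0824)/(4.84*y^4 - 11.836*y^3 + 9.9201*y^2 - 3.2818*y + 0.3721)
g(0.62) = -14.72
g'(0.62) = 27.16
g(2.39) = -1.20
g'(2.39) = 0.45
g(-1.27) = 1.99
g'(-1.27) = 1.34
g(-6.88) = 0.41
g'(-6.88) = 0.06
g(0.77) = -13.85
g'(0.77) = -21.34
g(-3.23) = 0.85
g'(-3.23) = 0.25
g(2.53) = -1.13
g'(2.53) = 0.41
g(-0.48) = 4.18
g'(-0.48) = 5.72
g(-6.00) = 0.47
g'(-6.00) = 0.08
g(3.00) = -0.97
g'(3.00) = 0.31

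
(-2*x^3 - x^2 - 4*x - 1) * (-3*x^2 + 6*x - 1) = 6*x^5 - 9*x^4 + 8*x^3 - 20*x^2 - 2*x + 1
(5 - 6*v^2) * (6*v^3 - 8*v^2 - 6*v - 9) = -36*v^5 + 48*v^4 + 66*v^3 + 14*v^2 - 30*v - 45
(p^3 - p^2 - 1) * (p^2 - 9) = p^5 - p^4 - 9*p^3 + 8*p^2 + 9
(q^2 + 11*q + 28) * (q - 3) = q^3 + 8*q^2 - 5*q - 84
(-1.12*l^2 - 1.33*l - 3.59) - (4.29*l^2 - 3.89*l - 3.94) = -5.41*l^2 + 2.56*l + 0.35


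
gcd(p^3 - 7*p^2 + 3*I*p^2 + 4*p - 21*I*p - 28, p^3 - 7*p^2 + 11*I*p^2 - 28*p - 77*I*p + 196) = p^2 + p*(-7 + 4*I) - 28*I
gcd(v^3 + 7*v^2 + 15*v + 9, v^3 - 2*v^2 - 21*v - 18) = v^2 + 4*v + 3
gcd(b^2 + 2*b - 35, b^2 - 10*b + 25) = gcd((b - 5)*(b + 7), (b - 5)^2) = b - 5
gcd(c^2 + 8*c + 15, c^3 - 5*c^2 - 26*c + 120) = c + 5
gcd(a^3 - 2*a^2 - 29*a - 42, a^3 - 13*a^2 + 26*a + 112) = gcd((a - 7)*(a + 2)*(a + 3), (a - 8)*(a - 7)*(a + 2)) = a^2 - 5*a - 14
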